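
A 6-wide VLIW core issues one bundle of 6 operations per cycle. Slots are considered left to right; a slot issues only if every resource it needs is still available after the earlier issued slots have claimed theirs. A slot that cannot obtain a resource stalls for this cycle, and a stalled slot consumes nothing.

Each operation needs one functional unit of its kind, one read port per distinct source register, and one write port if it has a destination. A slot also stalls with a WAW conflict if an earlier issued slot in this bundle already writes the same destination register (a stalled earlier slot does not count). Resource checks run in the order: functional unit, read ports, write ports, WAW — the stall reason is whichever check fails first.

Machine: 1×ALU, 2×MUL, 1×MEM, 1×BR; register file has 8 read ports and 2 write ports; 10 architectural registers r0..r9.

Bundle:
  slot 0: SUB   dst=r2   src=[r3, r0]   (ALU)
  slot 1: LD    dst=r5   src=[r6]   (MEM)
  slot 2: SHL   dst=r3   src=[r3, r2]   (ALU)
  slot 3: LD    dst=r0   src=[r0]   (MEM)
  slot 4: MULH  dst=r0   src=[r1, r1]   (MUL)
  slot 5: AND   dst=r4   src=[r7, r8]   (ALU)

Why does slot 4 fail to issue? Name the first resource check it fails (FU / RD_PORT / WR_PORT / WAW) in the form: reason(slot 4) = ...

(0) want 1×ALU +2rd +1wr — yes → AL0|MU2|ME1|BR1|rd6|wr1
(1) want 1×MEM +1rd +1wr — yes → AL0|MU2|ME0|BR1|rd5|wr0
(2) want 1×ALU +2rd +1wr — FU → AL0|MU2|ME0|BR1|rd5|wr0
(3) want 1×MEM +1rd +1wr — FU → AL0|MU2|ME0|BR1|rd5|wr0
(4) want 1×MUL +1rd +1wr — WR_PORT → AL0|MU2|ME0|BR1|rd5|wr0
(5) want 1×ALU +2rd +1wr — FU → AL0|MU2|ME0|BR1|rd5|wr0

reason(slot 4) = WR_PORT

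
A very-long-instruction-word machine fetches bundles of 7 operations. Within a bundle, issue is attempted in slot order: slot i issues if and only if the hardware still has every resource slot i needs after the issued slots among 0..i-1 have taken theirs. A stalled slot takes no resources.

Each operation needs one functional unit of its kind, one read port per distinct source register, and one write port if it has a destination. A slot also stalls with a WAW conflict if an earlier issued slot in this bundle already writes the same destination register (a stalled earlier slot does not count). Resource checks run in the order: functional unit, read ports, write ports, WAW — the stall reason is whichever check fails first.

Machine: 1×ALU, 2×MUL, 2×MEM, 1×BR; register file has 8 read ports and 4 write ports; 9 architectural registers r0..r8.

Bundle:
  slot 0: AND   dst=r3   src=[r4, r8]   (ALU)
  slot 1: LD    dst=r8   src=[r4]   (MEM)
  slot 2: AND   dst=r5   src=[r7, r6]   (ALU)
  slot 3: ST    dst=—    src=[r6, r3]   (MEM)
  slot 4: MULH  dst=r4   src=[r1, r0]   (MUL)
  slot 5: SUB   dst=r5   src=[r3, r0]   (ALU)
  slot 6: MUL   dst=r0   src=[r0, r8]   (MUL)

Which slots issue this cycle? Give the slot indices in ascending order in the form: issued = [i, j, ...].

slot 0 (ALU): ISSUE — free A0,Mu2,Ld2,B1 rp6 wp3
slot 1 (MEM): ISSUE — free A0,Mu2,Ld1,B1 rp5 wp2
slot 2 (ALU): stall FU — free A0,Mu2,Ld1,B1 rp5 wp2
slot 3 (MEM): ISSUE — free A0,Mu2,Ld0,B1 rp3 wp2
slot 4 (MUL): ISSUE — free A0,Mu1,Ld0,B1 rp1 wp1
slot 5 (ALU): stall FU — free A0,Mu1,Ld0,B1 rp1 wp1
slot 6 (MUL): stall RD_PORT — free A0,Mu1,Ld0,B1 rp1 wp1

issued = [0, 1, 3, 4]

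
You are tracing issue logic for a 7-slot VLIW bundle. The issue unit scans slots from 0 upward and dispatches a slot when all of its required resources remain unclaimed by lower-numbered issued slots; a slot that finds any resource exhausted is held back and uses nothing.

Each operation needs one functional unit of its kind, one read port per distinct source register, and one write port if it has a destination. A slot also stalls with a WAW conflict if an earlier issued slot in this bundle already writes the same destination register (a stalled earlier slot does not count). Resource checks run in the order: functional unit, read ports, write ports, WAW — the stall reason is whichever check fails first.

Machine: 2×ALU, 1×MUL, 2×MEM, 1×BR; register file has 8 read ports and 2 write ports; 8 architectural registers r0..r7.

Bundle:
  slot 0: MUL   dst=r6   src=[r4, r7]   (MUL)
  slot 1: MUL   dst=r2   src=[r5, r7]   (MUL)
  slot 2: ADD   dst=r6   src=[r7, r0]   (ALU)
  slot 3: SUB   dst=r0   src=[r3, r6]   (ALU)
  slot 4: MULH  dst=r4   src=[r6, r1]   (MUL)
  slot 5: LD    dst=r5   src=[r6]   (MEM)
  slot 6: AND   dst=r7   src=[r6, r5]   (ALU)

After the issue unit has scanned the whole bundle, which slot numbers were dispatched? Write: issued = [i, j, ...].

issued = [0, 3]

slot 0 (MUL): ISSUE — free A2,Mu0,Ld2,B1 rp6 wp1
slot 1 (MUL): stall FU — free A2,Mu0,Ld2,B1 rp6 wp1
slot 2 (ALU): stall WAW — free A2,Mu0,Ld2,B1 rp6 wp1
slot 3 (ALU): ISSUE — free A1,Mu0,Ld2,B1 rp4 wp0
slot 4 (MUL): stall FU — free A1,Mu0,Ld2,B1 rp4 wp0
slot 5 (MEM): stall WR_PORT — free A1,Mu0,Ld2,B1 rp4 wp0
slot 6 (ALU): stall WR_PORT — free A1,Mu0,Ld2,B1 rp4 wp0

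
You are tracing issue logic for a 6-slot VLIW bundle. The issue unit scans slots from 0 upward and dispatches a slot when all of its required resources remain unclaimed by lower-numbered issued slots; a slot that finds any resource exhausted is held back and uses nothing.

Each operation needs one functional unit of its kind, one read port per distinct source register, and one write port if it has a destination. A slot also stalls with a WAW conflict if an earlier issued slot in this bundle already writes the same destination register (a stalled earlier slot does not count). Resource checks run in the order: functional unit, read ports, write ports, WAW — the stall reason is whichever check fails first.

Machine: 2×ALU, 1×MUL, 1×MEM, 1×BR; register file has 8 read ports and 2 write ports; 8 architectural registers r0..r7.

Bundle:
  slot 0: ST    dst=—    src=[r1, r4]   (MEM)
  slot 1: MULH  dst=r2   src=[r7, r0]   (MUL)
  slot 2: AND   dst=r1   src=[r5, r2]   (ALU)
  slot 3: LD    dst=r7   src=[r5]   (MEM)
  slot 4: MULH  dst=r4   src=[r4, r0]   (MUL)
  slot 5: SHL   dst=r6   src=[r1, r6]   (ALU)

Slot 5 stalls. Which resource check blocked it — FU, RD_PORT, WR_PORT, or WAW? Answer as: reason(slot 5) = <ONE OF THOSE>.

#0 MEM src=r1,r4 dispatched  <A:2 Mu:1 Ld:0 B:1 rd:6 wr:2>
#1 MUL src=r7,r0 dispatched  <A:2 Mu:0 Ld:0 B:1 rd:4 wr:1>
#2 ALU src=r5,r2 dispatched  <A:1 Mu:0 Ld:0 B:1 rd:2 wr:0>
#3 MEM src=r5 held:FU  <A:1 Mu:0 Ld:0 B:1 rd:2 wr:0>
#4 MUL src=r4,r0 held:FU  <A:1 Mu:0 Ld:0 B:1 rd:2 wr:0>
#5 ALU src=r1,r6 held:WR_PORT  <A:1 Mu:0 Ld:0 B:1 rd:2 wr:0>

reason(slot 5) = WR_PORT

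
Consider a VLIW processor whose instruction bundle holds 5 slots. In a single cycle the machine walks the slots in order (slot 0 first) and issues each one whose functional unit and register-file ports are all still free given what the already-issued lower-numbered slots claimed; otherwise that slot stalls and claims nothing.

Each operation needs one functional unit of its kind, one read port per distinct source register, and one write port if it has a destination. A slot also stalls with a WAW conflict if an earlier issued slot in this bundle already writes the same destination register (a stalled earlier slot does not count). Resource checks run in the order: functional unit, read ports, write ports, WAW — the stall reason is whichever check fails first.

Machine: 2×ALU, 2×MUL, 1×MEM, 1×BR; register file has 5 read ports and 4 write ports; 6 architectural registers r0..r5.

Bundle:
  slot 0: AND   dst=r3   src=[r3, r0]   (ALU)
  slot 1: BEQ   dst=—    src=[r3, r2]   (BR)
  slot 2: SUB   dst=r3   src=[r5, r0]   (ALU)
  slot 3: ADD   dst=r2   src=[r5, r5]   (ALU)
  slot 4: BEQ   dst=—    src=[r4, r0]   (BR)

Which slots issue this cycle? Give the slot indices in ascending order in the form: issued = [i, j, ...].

issued = [0, 1, 3]

  0. ALU→r3 ⇒ go  {1A/2Mu/1Ld/1B | 3r 3w}
  1. BR ⇒ go  {1A/2Mu/1Ld/0B | 1r 3w}
  2. ALU→r3 ⇒ no(RD_PORT)  {1A/2Mu/1Ld/0B | 1r 3w}
  3. ALU→r2 ⇒ go  {0A/2Mu/1Ld/0B | 0r 2w}
  4. BR ⇒ no(FU)  {0A/2Mu/1Ld/0B | 0r 2w}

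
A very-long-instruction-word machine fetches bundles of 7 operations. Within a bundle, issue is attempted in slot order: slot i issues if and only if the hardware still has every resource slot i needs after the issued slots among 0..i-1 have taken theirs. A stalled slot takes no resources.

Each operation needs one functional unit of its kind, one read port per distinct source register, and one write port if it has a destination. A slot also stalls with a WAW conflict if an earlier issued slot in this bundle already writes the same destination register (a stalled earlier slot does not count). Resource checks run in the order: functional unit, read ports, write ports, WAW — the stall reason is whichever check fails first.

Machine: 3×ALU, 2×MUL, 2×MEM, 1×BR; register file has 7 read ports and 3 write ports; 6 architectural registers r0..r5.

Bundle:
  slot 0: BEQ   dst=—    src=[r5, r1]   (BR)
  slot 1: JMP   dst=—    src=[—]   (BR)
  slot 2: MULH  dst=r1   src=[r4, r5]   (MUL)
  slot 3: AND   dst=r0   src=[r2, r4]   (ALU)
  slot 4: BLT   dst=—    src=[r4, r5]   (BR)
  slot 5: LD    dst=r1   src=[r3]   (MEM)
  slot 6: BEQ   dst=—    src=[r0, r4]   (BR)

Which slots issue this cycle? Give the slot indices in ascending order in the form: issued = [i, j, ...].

(0) want 1×BR +2rd +0wr — yes → AL3|MU2|ME2|BR0|rd5|wr3
(1) want 1×BR +0rd +0wr — FU → AL3|MU2|ME2|BR0|rd5|wr3
(2) want 1×MUL +2rd +1wr — yes → AL3|MU1|ME2|BR0|rd3|wr2
(3) want 1×ALU +2rd +1wr — yes → AL2|MU1|ME2|BR0|rd1|wr1
(4) want 1×BR +2rd +0wr — FU → AL2|MU1|ME2|BR0|rd1|wr1
(5) want 1×MEM +1rd +1wr — WAW → AL2|MU1|ME2|BR0|rd1|wr1
(6) want 1×BR +2rd +0wr — FU → AL2|MU1|ME2|BR0|rd1|wr1

issued = [0, 2, 3]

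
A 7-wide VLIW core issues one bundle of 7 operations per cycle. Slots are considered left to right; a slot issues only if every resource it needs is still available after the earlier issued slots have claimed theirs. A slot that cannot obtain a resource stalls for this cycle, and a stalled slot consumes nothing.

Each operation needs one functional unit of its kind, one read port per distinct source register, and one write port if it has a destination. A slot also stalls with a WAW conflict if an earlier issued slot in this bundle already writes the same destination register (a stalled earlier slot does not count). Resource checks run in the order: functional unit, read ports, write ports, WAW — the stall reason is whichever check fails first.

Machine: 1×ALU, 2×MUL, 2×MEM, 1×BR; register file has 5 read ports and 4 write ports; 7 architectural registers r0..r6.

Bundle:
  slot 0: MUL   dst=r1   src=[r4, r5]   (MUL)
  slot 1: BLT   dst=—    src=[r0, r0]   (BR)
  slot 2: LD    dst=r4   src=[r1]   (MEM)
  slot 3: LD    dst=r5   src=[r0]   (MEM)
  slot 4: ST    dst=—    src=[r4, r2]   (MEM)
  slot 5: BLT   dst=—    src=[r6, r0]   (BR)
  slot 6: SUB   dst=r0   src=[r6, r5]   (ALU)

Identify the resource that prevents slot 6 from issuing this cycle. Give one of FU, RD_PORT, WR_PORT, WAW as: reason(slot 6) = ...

(0) want 1×MUL +2rd +1wr — yes → AL1|MU1|ME2|BR1|rd3|wr3
(1) want 1×BR +1rd +0wr — yes → AL1|MU1|ME2|BR0|rd2|wr3
(2) want 1×MEM +1rd +1wr — yes → AL1|MU1|ME1|BR0|rd1|wr2
(3) want 1×MEM +1rd +1wr — yes → AL1|MU1|ME0|BR0|rd0|wr1
(4) want 1×MEM +2rd +0wr — FU → AL1|MU1|ME0|BR0|rd0|wr1
(5) want 1×BR +2rd +0wr — FU → AL1|MU1|ME0|BR0|rd0|wr1
(6) want 1×ALU +2rd +1wr — RD_PORT → AL1|MU1|ME0|BR0|rd0|wr1

reason(slot 6) = RD_PORT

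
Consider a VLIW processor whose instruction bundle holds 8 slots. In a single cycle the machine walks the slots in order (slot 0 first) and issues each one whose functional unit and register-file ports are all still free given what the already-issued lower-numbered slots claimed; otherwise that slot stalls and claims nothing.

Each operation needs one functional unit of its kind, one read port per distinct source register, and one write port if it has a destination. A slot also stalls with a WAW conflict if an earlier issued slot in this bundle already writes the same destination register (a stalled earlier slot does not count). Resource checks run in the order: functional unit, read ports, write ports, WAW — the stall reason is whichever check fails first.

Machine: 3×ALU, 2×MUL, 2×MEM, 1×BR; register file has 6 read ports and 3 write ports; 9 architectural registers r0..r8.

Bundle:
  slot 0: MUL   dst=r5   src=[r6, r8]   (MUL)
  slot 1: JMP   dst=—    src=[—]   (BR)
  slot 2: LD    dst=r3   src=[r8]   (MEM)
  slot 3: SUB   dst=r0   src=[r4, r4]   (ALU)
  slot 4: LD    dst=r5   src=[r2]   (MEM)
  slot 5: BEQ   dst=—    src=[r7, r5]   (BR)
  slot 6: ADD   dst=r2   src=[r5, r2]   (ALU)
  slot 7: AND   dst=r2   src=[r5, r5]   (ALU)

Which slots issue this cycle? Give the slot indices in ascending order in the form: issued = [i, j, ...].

(0) want 1×MUL +2rd +1wr — yes → AL3|MU1|ME2|BR1|rd4|wr2
(1) want 1×BR +0rd +0wr — yes → AL3|MU1|ME2|BR0|rd4|wr2
(2) want 1×MEM +1rd +1wr — yes → AL3|MU1|ME1|BR0|rd3|wr1
(3) want 1×ALU +1rd +1wr — yes → AL2|MU1|ME1|BR0|rd2|wr0
(4) want 1×MEM +1rd +1wr — WR_PORT → AL2|MU1|ME1|BR0|rd2|wr0
(5) want 1×BR +2rd +0wr — FU → AL2|MU1|ME1|BR0|rd2|wr0
(6) want 1×ALU +2rd +1wr — WR_PORT → AL2|MU1|ME1|BR0|rd2|wr0
(7) want 1×ALU +1rd +1wr — WR_PORT → AL2|MU1|ME1|BR0|rd2|wr0

issued = [0, 1, 2, 3]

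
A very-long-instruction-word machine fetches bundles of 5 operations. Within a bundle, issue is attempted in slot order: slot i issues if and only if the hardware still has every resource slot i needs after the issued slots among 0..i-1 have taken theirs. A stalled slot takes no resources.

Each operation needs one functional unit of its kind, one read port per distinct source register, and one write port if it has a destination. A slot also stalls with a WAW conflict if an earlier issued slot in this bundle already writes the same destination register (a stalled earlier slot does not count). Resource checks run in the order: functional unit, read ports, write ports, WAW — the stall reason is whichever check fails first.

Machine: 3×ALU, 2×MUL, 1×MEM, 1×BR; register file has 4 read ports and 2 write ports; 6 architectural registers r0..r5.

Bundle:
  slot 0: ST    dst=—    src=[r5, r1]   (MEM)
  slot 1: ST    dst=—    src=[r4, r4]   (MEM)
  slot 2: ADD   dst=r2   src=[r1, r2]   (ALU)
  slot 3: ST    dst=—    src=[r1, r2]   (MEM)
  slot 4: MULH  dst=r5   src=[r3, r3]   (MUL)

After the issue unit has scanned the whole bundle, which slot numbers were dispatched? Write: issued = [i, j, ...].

(0) want 1×MEM +2rd +0wr — yes → AL3|MU2|ME0|BR1|rd2|wr2
(1) want 1×MEM +1rd +0wr — FU → AL3|MU2|ME0|BR1|rd2|wr2
(2) want 1×ALU +2rd +1wr — yes → AL2|MU2|ME0|BR1|rd0|wr1
(3) want 1×MEM +2rd +0wr — FU → AL2|MU2|ME0|BR1|rd0|wr1
(4) want 1×MUL +1rd +1wr — RD_PORT → AL2|MU2|ME0|BR1|rd0|wr1

issued = [0, 2]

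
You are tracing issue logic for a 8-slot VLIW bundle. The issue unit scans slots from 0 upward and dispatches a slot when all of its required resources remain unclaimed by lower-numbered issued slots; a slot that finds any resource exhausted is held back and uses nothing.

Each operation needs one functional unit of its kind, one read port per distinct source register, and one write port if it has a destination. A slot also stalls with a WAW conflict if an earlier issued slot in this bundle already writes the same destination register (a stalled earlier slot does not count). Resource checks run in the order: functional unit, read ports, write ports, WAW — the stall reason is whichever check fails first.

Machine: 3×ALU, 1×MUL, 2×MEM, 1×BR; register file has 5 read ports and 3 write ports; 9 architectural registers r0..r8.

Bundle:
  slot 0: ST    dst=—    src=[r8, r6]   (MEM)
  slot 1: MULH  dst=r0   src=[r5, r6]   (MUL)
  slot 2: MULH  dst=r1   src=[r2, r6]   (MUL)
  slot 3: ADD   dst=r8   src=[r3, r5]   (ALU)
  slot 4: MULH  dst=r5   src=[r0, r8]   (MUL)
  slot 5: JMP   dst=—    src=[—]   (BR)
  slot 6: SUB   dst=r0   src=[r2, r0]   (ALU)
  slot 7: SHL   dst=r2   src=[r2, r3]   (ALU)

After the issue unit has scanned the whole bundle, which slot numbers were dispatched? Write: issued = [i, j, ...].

issued = [0, 1, 5]

#0 MEM src=r8,r6 dispatched  <A:3 Mu:1 Ld:1 B:1 rd:3 wr:3>
#1 MUL src=r5,r6 dispatched  <A:3 Mu:0 Ld:1 B:1 rd:1 wr:2>
#2 MUL src=r2,r6 held:FU  <A:3 Mu:0 Ld:1 B:1 rd:1 wr:2>
#3 ALU src=r3,r5 held:RD_PORT  <A:3 Mu:0 Ld:1 B:1 rd:1 wr:2>
#4 MUL src=r0,r8 held:FU  <A:3 Mu:0 Ld:1 B:1 rd:1 wr:2>
#5 BR src=- dispatched  <A:3 Mu:0 Ld:1 B:0 rd:1 wr:2>
#6 ALU src=r2,r0 held:RD_PORT  <A:3 Mu:0 Ld:1 B:0 rd:1 wr:2>
#7 ALU src=r2,r3 held:RD_PORT  <A:3 Mu:0 Ld:1 B:0 rd:1 wr:2>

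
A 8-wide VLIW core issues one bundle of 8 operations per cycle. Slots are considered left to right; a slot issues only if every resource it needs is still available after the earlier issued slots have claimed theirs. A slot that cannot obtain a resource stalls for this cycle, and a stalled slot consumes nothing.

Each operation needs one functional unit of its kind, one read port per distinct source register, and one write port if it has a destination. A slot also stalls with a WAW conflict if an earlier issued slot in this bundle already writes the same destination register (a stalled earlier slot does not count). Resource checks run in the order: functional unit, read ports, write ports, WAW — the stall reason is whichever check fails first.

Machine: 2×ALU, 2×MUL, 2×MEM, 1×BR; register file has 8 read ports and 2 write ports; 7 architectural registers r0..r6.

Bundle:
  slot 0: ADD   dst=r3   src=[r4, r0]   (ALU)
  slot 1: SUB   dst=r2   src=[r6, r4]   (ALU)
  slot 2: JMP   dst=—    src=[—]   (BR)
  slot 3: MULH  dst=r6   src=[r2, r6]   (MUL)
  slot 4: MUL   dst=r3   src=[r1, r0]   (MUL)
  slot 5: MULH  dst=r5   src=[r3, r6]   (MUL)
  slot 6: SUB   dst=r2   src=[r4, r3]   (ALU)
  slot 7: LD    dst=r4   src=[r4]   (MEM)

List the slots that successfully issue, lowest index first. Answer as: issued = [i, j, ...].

  0. ALU→r3 ⇒ go  {1A/2Mu/2Ld/1B | 6r 1w}
  1. ALU→r2 ⇒ go  {0A/2Mu/2Ld/1B | 4r 0w}
  2. BR ⇒ go  {0A/2Mu/2Ld/0B | 4r 0w}
  3. MUL→r6 ⇒ no(WR_PORT)  {0A/2Mu/2Ld/0B | 4r 0w}
  4. MUL→r3 ⇒ no(WR_PORT)  {0A/2Mu/2Ld/0B | 4r 0w}
  5. MUL→r5 ⇒ no(WR_PORT)  {0A/2Mu/2Ld/0B | 4r 0w}
  6. ALU→r2 ⇒ no(FU)  {0A/2Mu/2Ld/0B | 4r 0w}
  7. MEM→r4 ⇒ no(WR_PORT)  {0A/2Mu/2Ld/0B | 4r 0w}

issued = [0, 1, 2]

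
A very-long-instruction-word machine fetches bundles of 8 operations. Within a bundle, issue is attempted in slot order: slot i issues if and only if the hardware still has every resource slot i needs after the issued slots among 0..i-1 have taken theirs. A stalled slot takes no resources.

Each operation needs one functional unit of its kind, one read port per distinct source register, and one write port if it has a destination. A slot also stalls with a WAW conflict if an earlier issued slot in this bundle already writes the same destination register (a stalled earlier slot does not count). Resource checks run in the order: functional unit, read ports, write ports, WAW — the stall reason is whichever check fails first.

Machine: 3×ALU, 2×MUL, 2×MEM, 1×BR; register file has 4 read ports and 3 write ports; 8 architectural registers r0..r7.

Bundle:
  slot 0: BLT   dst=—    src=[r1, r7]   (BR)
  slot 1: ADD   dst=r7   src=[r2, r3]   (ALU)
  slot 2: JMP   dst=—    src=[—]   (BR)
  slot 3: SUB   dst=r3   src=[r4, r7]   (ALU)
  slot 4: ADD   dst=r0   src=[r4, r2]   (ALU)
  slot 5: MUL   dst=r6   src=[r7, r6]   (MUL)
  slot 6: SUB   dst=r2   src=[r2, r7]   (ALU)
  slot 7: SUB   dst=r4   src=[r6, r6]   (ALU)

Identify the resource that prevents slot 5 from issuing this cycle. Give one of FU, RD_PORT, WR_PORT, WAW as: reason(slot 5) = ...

  0. BR ⇒ go  {3A/2Mu/2Ld/0B | 2r 3w}
  1. ALU→r7 ⇒ go  {2A/2Mu/2Ld/0B | 0r 2w}
  2. BR ⇒ no(FU)  {2A/2Mu/2Ld/0B | 0r 2w}
  3. ALU→r3 ⇒ no(RD_PORT)  {2A/2Mu/2Ld/0B | 0r 2w}
  4. ALU→r0 ⇒ no(RD_PORT)  {2A/2Mu/2Ld/0B | 0r 2w}
  5. MUL→r6 ⇒ no(RD_PORT)  {2A/2Mu/2Ld/0B | 0r 2w}
  6. ALU→r2 ⇒ no(RD_PORT)  {2A/2Mu/2Ld/0B | 0r 2w}
  7. ALU→r4 ⇒ no(RD_PORT)  {2A/2Mu/2Ld/0B | 0r 2w}

reason(slot 5) = RD_PORT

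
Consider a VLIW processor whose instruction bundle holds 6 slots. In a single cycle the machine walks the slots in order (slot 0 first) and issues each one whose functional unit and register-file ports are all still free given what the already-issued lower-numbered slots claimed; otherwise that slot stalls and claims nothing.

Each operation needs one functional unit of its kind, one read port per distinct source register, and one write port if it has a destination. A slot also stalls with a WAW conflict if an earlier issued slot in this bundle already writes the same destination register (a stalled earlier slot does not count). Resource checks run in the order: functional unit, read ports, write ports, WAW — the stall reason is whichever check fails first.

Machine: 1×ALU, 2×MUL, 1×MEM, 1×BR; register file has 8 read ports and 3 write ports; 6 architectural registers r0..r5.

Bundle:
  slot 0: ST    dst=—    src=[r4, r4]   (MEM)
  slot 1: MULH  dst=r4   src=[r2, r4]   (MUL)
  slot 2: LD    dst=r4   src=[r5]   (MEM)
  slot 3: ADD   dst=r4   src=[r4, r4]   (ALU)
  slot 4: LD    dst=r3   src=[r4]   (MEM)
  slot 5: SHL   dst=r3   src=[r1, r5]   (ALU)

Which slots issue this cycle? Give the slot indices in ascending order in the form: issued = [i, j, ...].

issued = [0, 1, 5]

  0. MEM ⇒ go  {1A/2Mu/0Ld/1B | 7r 3w}
  1. MUL→r4 ⇒ go  {1A/1Mu/0Ld/1B | 5r 2w}
  2. MEM→r4 ⇒ no(FU)  {1A/1Mu/0Ld/1B | 5r 2w}
  3. ALU→r4 ⇒ no(WAW)  {1A/1Mu/0Ld/1B | 5r 2w}
  4. MEM→r3 ⇒ no(FU)  {1A/1Mu/0Ld/1B | 5r 2w}
  5. ALU→r3 ⇒ go  {0A/1Mu/0Ld/1B | 3r 1w}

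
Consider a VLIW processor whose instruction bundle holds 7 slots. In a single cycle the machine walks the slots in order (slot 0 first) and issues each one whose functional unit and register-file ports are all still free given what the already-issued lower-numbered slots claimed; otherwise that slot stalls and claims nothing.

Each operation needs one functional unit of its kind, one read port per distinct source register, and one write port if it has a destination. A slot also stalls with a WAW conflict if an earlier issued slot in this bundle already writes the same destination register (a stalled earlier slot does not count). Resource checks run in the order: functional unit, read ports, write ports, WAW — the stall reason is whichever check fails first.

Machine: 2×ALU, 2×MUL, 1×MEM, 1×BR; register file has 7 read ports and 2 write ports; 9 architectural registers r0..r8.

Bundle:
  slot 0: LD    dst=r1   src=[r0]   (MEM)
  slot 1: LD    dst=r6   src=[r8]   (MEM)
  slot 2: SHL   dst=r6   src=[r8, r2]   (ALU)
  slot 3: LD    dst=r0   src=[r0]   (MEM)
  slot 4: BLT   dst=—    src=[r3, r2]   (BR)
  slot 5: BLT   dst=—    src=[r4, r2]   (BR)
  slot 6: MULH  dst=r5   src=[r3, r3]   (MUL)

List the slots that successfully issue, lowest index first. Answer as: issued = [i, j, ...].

issued = [0, 2, 4]

(0) want 1×MEM +1rd +1wr — yes → AL2|MU2|ME0|BR1|rd6|wr1
(1) want 1×MEM +1rd +1wr — FU → AL2|MU2|ME0|BR1|rd6|wr1
(2) want 1×ALU +2rd +1wr — yes → AL1|MU2|ME0|BR1|rd4|wr0
(3) want 1×MEM +1rd +1wr — FU → AL1|MU2|ME0|BR1|rd4|wr0
(4) want 1×BR +2rd +0wr — yes → AL1|MU2|ME0|BR0|rd2|wr0
(5) want 1×BR +2rd +0wr — FU → AL1|MU2|ME0|BR0|rd2|wr0
(6) want 1×MUL +1rd +1wr — WR_PORT → AL1|MU2|ME0|BR0|rd2|wr0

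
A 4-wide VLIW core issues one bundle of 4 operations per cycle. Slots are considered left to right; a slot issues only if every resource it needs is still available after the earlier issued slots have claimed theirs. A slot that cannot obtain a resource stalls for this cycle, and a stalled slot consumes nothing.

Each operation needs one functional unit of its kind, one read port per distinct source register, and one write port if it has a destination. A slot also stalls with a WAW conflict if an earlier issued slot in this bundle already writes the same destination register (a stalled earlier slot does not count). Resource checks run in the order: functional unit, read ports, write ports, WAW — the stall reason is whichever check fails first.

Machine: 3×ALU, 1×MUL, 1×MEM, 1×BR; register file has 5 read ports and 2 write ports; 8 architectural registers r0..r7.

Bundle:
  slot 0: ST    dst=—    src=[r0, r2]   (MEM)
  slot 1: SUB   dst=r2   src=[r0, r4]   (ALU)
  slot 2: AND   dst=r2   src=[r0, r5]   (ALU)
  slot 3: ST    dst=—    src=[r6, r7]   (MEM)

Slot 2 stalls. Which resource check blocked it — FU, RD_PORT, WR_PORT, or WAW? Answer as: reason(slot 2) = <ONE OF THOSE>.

(0) want 1×MEM +2rd +0wr — yes → AL3|MU1|ME0|BR1|rd3|wr2
(1) want 1×ALU +2rd +1wr — yes → AL2|MU1|ME0|BR1|rd1|wr1
(2) want 1×ALU +2rd +1wr — RD_PORT → AL2|MU1|ME0|BR1|rd1|wr1
(3) want 1×MEM +2rd +0wr — FU → AL2|MU1|ME0|BR1|rd1|wr1

reason(slot 2) = RD_PORT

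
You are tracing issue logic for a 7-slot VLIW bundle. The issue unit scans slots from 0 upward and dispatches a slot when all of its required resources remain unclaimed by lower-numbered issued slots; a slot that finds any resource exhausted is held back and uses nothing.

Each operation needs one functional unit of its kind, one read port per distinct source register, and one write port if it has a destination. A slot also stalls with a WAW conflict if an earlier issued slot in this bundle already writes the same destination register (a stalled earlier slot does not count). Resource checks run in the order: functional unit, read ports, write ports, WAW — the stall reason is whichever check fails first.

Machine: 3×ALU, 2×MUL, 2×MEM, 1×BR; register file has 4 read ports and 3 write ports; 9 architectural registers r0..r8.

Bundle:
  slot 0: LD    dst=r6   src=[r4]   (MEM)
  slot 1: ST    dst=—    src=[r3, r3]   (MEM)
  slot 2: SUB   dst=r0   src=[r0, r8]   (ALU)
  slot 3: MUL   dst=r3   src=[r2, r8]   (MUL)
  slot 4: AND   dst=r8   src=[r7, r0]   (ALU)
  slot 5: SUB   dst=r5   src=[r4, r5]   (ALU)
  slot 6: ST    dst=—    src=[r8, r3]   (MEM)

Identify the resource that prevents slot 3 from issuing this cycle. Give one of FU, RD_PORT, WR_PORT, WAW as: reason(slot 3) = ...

reason(slot 3) = RD_PORT

  0. MEM→r6 ⇒ go  {3A/2Mu/1Ld/1B | 3r 2w}
  1. MEM ⇒ go  {3A/2Mu/0Ld/1B | 2r 2w}
  2. ALU→r0 ⇒ go  {2A/2Mu/0Ld/1B | 0r 1w}
  3. MUL→r3 ⇒ no(RD_PORT)  {2A/2Mu/0Ld/1B | 0r 1w}
  4. ALU→r8 ⇒ no(RD_PORT)  {2A/2Mu/0Ld/1B | 0r 1w}
  5. ALU→r5 ⇒ no(RD_PORT)  {2A/2Mu/0Ld/1B | 0r 1w}
  6. MEM ⇒ no(FU)  {2A/2Mu/0Ld/1B | 0r 1w}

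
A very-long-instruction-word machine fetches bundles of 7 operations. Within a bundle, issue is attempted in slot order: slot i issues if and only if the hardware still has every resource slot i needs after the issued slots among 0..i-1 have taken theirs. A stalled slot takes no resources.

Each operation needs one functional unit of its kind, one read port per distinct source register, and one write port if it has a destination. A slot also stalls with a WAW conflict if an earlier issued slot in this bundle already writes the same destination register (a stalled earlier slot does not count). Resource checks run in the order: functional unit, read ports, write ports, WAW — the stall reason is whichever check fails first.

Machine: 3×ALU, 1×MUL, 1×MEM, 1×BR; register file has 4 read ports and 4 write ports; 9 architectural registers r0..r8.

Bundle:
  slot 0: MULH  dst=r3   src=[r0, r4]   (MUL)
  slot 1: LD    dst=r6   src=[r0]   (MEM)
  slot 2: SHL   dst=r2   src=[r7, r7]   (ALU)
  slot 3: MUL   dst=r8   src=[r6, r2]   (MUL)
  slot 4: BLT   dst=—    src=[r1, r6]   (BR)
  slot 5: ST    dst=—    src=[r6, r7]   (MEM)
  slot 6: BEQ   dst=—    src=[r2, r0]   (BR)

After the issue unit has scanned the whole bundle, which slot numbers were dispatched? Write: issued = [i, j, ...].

slot 0 (MUL): ISSUE — free A3,Mu0,Ld1,B1 rp2 wp3
slot 1 (MEM): ISSUE — free A3,Mu0,Ld0,B1 rp1 wp2
slot 2 (ALU): ISSUE — free A2,Mu0,Ld0,B1 rp0 wp1
slot 3 (MUL): stall FU — free A2,Mu0,Ld0,B1 rp0 wp1
slot 4 (BR): stall RD_PORT — free A2,Mu0,Ld0,B1 rp0 wp1
slot 5 (MEM): stall FU — free A2,Mu0,Ld0,B1 rp0 wp1
slot 6 (BR): stall RD_PORT — free A2,Mu0,Ld0,B1 rp0 wp1

issued = [0, 1, 2]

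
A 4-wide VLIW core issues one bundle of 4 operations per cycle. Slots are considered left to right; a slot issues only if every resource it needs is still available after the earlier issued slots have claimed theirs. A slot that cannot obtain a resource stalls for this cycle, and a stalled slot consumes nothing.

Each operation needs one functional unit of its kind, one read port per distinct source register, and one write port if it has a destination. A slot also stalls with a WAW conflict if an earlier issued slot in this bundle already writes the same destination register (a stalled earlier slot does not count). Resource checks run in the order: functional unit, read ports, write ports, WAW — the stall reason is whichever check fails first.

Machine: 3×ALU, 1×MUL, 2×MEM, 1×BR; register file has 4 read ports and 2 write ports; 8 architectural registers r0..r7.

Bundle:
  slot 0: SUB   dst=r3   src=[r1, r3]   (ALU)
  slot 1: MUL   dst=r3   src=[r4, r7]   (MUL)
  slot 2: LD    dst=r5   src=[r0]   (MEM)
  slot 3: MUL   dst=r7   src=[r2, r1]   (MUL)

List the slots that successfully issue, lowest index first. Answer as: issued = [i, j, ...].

issued = [0, 2]

[0] ALU needs rd=2 wr=1: ok; after: ALU=2 MUL=1 MEM=2 BR=1, R=2, W=1
[1] MUL needs rd=2 wr=1: WAW; after: ALU=2 MUL=1 MEM=2 BR=1, R=2, W=1
[2] MEM needs rd=1 wr=1: ok; after: ALU=2 MUL=1 MEM=1 BR=1, R=1, W=0
[3] MUL needs rd=2 wr=1: RD_PORT; after: ALU=2 MUL=1 MEM=1 BR=1, R=1, W=0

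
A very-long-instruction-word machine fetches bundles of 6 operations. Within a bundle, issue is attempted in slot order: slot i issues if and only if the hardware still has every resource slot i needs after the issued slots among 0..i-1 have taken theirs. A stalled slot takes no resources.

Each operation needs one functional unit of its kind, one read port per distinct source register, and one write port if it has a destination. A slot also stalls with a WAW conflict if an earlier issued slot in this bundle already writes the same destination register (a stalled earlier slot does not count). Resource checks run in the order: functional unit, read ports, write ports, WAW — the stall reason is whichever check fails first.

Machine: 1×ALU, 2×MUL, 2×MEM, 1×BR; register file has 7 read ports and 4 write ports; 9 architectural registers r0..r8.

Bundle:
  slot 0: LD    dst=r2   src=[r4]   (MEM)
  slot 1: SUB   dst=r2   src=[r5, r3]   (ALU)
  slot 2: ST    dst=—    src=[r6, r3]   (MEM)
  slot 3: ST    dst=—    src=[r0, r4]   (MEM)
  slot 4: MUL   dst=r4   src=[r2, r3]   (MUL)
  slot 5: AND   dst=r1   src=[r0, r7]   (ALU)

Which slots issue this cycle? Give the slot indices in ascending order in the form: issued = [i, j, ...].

slot 0 (MEM): ISSUE — free A1,Mu2,Ld1,B1 rp6 wp3
slot 1 (ALU): stall WAW — free A1,Mu2,Ld1,B1 rp6 wp3
slot 2 (MEM): ISSUE — free A1,Mu2,Ld0,B1 rp4 wp3
slot 3 (MEM): stall FU — free A1,Mu2,Ld0,B1 rp4 wp3
slot 4 (MUL): ISSUE — free A1,Mu1,Ld0,B1 rp2 wp2
slot 5 (ALU): ISSUE — free A0,Mu1,Ld0,B1 rp0 wp1

issued = [0, 2, 4, 5]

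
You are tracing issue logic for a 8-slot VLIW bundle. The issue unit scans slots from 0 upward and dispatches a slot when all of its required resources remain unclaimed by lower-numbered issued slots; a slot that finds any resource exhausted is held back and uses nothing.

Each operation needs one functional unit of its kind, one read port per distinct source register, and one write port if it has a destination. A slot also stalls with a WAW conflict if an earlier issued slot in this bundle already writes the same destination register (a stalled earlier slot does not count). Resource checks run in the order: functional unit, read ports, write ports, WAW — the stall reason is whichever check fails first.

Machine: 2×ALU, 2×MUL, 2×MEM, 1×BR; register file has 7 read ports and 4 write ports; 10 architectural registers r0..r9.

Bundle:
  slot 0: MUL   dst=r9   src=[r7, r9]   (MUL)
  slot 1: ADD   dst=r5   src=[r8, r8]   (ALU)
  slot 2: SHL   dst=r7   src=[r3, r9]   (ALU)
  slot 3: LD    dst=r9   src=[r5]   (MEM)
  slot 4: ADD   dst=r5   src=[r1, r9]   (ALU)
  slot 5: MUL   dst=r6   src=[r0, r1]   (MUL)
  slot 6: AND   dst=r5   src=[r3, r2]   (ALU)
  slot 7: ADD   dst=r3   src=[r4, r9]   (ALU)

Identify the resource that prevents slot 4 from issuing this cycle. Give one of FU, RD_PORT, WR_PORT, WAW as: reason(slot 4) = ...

slot 0 (MUL): ISSUE — free A2,Mu1,Ld2,B1 rp5 wp3
slot 1 (ALU): ISSUE — free A1,Mu1,Ld2,B1 rp4 wp2
slot 2 (ALU): ISSUE — free A0,Mu1,Ld2,B1 rp2 wp1
slot 3 (MEM): stall WAW — free A0,Mu1,Ld2,B1 rp2 wp1
slot 4 (ALU): stall FU — free A0,Mu1,Ld2,B1 rp2 wp1
slot 5 (MUL): ISSUE — free A0,Mu0,Ld2,B1 rp0 wp0
slot 6 (ALU): stall FU — free A0,Mu0,Ld2,B1 rp0 wp0
slot 7 (ALU): stall FU — free A0,Mu0,Ld2,B1 rp0 wp0

reason(slot 4) = FU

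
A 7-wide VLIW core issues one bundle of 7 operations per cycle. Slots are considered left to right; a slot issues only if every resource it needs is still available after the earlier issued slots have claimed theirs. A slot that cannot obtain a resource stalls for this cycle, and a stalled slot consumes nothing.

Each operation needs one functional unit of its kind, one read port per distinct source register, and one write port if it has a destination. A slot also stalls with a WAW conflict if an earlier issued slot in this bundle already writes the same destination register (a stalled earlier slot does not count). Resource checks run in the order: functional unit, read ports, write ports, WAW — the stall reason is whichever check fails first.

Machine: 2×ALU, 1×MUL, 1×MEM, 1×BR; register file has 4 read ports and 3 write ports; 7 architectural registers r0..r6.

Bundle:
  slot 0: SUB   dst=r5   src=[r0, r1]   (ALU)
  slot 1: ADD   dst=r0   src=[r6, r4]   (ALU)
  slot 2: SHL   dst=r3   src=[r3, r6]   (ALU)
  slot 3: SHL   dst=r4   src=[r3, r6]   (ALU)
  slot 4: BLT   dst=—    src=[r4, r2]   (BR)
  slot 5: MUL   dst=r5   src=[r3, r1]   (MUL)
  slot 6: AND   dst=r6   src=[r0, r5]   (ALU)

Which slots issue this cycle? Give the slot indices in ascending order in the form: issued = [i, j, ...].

issued = [0, 1]

  0. ALU→r5 ⇒ go  {1A/1Mu/1Ld/1B | 2r 2w}
  1. ALU→r0 ⇒ go  {0A/1Mu/1Ld/1B | 0r 1w}
  2. ALU→r3 ⇒ no(FU)  {0A/1Mu/1Ld/1B | 0r 1w}
  3. ALU→r4 ⇒ no(FU)  {0A/1Mu/1Ld/1B | 0r 1w}
  4. BR ⇒ no(RD_PORT)  {0A/1Mu/1Ld/1B | 0r 1w}
  5. MUL→r5 ⇒ no(RD_PORT)  {0A/1Mu/1Ld/1B | 0r 1w}
  6. ALU→r6 ⇒ no(FU)  {0A/1Mu/1Ld/1B | 0r 1w}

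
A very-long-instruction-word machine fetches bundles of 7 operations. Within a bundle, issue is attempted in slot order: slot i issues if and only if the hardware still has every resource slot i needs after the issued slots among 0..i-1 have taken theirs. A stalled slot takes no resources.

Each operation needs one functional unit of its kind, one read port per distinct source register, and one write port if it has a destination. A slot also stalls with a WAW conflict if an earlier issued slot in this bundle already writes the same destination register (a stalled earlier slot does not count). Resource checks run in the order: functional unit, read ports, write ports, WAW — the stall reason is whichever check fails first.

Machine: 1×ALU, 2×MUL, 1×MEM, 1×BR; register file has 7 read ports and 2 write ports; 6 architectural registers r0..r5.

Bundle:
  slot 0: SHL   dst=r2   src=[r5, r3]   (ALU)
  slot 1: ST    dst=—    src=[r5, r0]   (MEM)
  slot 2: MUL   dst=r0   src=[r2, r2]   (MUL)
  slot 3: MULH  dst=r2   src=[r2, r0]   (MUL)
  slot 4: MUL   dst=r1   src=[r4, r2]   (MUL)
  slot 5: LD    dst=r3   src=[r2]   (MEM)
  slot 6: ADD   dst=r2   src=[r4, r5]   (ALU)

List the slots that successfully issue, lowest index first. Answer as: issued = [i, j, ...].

issued = [0, 1, 2]

slot 0 (ALU): ISSUE — free A0,Mu2,Ld1,B1 rp5 wp1
slot 1 (MEM): ISSUE — free A0,Mu2,Ld0,B1 rp3 wp1
slot 2 (MUL): ISSUE — free A0,Mu1,Ld0,B1 rp2 wp0
slot 3 (MUL): stall WR_PORT — free A0,Mu1,Ld0,B1 rp2 wp0
slot 4 (MUL): stall WR_PORT — free A0,Mu1,Ld0,B1 rp2 wp0
slot 5 (MEM): stall FU — free A0,Mu1,Ld0,B1 rp2 wp0
slot 6 (ALU): stall FU — free A0,Mu1,Ld0,B1 rp2 wp0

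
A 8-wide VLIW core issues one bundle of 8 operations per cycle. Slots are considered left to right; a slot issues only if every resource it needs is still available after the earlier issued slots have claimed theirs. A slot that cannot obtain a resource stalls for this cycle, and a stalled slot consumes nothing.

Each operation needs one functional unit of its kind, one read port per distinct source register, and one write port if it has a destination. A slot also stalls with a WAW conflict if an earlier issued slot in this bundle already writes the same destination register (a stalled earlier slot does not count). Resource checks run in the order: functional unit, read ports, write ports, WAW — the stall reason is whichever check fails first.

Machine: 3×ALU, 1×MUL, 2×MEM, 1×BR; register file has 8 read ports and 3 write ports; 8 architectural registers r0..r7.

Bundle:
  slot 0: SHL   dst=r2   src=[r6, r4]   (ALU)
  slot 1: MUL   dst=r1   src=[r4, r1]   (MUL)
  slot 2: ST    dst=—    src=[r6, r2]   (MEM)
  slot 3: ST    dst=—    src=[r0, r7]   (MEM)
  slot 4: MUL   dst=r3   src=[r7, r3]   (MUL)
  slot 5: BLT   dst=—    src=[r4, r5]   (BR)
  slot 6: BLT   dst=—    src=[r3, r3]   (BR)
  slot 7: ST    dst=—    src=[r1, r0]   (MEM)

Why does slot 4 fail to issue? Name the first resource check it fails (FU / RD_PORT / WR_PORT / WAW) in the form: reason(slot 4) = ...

reason(slot 4) = FU

slot 0 (ALU): ISSUE — free A2,Mu1,Ld2,B1 rp6 wp2
slot 1 (MUL): ISSUE — free A2,Mu0,Ld2,B1 rp4 wp1
slot 2 (MEM): ISSUE — free A2,Mu0,Ld1,B1 rp2 wp1
slot 3 (MEM): ISSUE — free A2,Mu0,Ld0,B1 rp0 wp1
slot 4 (MUL): stall FU — free A2,Mu0,Ld0,B1 rp0 wp1
slot 5 (BR): stall RD_PORT — free A2,Mu0,Ld0,B1 rp0 wp1
slot 6 (BR): stall RD_PORT — free A2,Mu0,Ld0,B1 rp0 wp1
slot 7 (MEM): stall FU — free A2,Mu0,Ld0,B1 rp0 wp1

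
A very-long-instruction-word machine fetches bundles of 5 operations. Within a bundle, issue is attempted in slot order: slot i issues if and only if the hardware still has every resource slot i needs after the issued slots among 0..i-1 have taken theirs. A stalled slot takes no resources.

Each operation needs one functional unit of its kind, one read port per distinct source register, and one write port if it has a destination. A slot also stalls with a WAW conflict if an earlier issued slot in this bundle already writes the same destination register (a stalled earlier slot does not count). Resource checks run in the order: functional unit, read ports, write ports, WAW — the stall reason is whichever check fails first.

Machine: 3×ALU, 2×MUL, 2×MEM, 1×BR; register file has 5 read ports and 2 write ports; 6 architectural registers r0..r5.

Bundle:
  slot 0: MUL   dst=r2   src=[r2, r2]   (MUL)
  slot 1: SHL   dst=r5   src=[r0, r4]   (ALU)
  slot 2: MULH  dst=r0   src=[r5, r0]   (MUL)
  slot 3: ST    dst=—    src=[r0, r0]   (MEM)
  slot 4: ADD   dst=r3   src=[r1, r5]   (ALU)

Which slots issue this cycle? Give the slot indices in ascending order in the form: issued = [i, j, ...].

issued = [0, 1, 3]

[0] MUL needs rd=1 wr=1: ok; after: ALU=3 MUL=1 MEM=2 BR=1, R=4, W=1
[1] ALU needs rd=2 wr=1: ok; after: ALU=2 MUL=1 MEM=2 BR=1, R=2, W=0
[2] MUL needs rd=2 wr=1: WR_PORT; after: ALU=2 MUL=1 MEM=2 BR=1, R=2, W=0
[3] MEM needs rd=1 wr=0: ok; after: ALU=2 MUL=1 MEM=1 BR=1, R=1, W=0
[4] ALU needs rd=2 wr=1: RD_PORT; after: ALU=2 MUL=1 MEM=1 BR=1, R=1, W=0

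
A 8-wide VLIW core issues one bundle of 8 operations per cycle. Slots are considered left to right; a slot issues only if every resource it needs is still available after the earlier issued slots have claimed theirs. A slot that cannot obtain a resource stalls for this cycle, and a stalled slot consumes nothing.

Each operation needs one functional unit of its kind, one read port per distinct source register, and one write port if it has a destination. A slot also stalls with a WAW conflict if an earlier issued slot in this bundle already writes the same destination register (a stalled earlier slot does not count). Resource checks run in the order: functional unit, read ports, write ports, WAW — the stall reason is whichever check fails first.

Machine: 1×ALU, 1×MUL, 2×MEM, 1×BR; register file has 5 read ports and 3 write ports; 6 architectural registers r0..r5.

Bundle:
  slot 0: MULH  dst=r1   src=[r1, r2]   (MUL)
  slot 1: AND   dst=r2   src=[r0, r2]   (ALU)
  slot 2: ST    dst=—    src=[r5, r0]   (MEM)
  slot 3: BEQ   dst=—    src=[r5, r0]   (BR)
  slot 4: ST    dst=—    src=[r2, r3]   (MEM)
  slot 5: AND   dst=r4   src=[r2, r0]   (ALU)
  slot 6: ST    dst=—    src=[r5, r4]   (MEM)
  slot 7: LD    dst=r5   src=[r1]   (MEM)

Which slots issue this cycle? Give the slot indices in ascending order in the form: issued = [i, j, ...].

  0. MUL→r1 ⇒ go  {1A/0Mu/2Ld/1B | 3r 2w}
  1. ALU→r2 ⇒ go  {0A/0Mu/2Ld/1B | 1r 1w}
  2. MEM ⇒ no(RD_PORT)  {0A/0Mu/2Ld/1B | 1r 1w}
  3. BR ⇒ no(RD_PORT)  {0A/0Mu/2Ld/1B | 1r 1w}
  4. MEM ⇒ no(RD_PORT)  {0A/0Mu/2Ld/1B | 1r 1w}
  5. ALU→r4 ⇒ no(FU)  {0A/0Mu/2Ld/1B | 1r 1w}
  6. MEM ⇒ no(RD_PORT)  {0A/0Mu/2Ld/1B | 1r 1w}
  7. MEM→r5 ⇒ go  {0A/0Mu/1Ld/1B | 0r 0w}

issued = [0, 1, 7]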